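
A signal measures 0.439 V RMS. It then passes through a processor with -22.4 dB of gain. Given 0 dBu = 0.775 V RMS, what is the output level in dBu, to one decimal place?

-27.3 dBu

Input level: 20·log₁₀(0.439/0.775) = -4.94 dBu.
Output: -4.94 − 22.4 = -27.3 dBu.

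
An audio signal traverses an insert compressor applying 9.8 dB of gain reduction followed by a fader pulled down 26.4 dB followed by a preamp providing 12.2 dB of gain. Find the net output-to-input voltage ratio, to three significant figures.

Net gain = (−9.8) + (−26.4) + 12.2 = -24.0 dB.
Voltage ratio = 10^(-24.0/20) = 0.0631.

0.0631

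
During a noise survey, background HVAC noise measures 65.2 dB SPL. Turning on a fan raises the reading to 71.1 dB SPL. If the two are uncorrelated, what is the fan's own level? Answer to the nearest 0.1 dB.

69.8 dB SPL

Background correction is a power subtraction:
L_src = 10·log₁₀(10^(71.1/10) − 10^(65.2/10)) = 10·log₁₀(9571000) = 69.8 dB SPL.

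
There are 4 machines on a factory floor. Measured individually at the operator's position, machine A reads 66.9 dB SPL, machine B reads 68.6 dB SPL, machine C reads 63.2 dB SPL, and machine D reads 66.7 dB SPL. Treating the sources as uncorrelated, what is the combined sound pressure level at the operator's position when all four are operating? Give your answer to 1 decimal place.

72.8 dB SPL

Incoherent sources sum as intensities:
L_total = 10·log₁₀(10^(66.9/10) + 10^(68.6/10) + 10^(63.2/10) + 10^(66.7/10)) = 10·log₁₀(18910000) = 72.8 dB SPL.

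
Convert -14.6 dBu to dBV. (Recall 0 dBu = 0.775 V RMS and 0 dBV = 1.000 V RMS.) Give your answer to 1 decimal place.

-16.8 dBV

The offset between the scales is 20·log₁₀(0.775/1.000) = −2.214 dB.
So dBV = -14.6 − 2.214 = -16.8 dBV.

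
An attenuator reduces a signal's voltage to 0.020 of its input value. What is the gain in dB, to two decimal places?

Voltage is an amplitude quantity, so gain = 20·log₁₀(V_out/V_in).
20·log₁₀(0.020) = -33.98 dB.

-33.98 dB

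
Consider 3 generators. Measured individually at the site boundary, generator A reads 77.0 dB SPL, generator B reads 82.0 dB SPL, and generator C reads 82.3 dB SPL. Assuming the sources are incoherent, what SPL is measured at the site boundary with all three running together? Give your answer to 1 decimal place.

85.8 dB SPL

Uncorrelated sources add in intensity (power), not in dB.
L_total = 10·log₁₀(10^(77.0/10) + 10^(82.0/10) + 10^(82.3/10)) = 10·log₁₀(378400000) = 85.8 dB SPL.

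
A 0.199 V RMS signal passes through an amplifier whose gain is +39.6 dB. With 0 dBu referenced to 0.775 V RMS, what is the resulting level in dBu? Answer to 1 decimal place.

+27.8 dBu

Input level: 20·log₁₀(0.199/0.775) = -11.81 dBu.
Output: -11.81 + 39.6 = +27.8 dBu.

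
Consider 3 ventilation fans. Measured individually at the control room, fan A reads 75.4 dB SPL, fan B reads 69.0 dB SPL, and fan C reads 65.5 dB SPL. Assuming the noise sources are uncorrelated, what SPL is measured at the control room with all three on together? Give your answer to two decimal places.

Incoherent sources sum as intensities:
L_total = 10·log₁₀(10^(75.4/10) + 10^(69.0/10) + 10^(65.5/10)) = 10·log₁₀(46170000) = 76.64 dB SPL.

76.64 dB SPL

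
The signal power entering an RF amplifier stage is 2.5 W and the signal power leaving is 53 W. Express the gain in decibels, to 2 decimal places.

13.26 dB

Power ratio → dB uses the 10·log₁₀ form:
10·log₁₀(53/2.5) = 10·log₁₀(21.20) = 13.26 dB.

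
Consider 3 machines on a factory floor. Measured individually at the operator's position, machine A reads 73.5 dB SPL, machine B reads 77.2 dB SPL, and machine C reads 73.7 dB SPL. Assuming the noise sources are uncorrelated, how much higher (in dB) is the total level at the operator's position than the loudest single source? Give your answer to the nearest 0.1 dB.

Incoherent sources sum as intensities:
L_total = 10·log₁₀(10^(73.5/10) + 10^(77.2/10) + 10^(73.7/10)) = 79.93 dB SPL.
Excess over the loudest (77.2 dB): 79.93 − 77.2 = 2.7 dB.

2.7 dB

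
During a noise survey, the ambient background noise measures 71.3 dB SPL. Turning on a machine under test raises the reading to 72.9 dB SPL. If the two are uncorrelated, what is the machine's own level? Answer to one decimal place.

Background correction is a power subtraction:
L_src = 10·log₁₀(10^(72.9/10) − 10^(71.3/10)) = 10·log₁₀(6009000) = 67.8 dB SPL.

67.8 dB SPL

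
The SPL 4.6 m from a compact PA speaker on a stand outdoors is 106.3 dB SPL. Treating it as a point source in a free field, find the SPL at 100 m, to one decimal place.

79.6 dB SPL

For a point source in a free field, ΔL = −20·log₁₀(d₂/d₁).
ΔL = −20·log₁₀(100/4.6) = -26.74 dB, so L₂ = 106.3 + (-26.74) = 79.6 dB SPL.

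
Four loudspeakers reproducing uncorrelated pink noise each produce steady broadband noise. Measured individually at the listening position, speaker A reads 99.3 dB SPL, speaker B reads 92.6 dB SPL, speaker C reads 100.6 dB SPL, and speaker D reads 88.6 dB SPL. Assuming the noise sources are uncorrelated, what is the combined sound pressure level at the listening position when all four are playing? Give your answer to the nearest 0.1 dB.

Add the sources as powers (linear), then convert back to dB:
L_total = 10·log₁₀(10^(99.3/10) + 10^(92.6/10) + 10^(100.6/10) + 10^(88.6/10)) = 10·log₁₀(22537000000) = 103.5 dB SPL.

103.5 dB SPL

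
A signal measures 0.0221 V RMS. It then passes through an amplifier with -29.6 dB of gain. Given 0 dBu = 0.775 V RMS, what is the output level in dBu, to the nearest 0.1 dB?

Input level: 20·log₁₀(0.0221/0.775) = -30.90 dBu.
Output: -30.90 − 29.6 = -60.5 dBu.

-60.5 dBu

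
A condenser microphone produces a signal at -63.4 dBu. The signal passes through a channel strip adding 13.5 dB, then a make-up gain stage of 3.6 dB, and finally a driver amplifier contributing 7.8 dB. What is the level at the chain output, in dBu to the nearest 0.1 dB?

In dB, series stages simply add:
-63.4 + 13.5 + 3.6 + 7.8 = -38.5 dBu.

-38.5 dBu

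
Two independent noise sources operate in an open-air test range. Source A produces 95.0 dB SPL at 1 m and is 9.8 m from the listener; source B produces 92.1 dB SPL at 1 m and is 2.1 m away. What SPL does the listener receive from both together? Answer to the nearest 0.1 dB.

86.0 dB SPL

At the listener: L_A = 95.0 − 20·log₁₀(9.8) = 75.18 dB; L_B = 92.1 − 20·log₁₀(2.1) = 85.66 dB.
Combined: 10·log₁₀(10^(75.18/10)+10^(85.66/10)) = 86.0 dB SPL.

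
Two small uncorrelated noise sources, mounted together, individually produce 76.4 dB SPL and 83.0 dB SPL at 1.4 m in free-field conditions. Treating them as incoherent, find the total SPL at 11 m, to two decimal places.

Combined at 1.4 m: 10·log₁₀(10^(76.4/10)+10^(83.0/10)) = 83.859 dB SPL.
Then apply −20·log₁₀(11/1.4) = -17.905 dB → 65.95 dB SPL.

65.95 dB SPL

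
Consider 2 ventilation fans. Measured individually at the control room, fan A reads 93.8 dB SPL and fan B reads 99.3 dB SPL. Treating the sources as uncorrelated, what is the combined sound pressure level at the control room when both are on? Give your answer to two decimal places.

100.38 dB SPL

Incoherent sources sum as intensities:
L_total = 10·log₁₀(10^(93.8/10) + 10^(99.3/10)) = 10·log₁₀(10910000000) = 100.38 dB SPL.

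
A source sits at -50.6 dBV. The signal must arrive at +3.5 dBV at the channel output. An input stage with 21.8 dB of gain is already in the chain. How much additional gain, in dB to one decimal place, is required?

32.3 dB

The required make-up gain is the shortfall in the dB sum.
G = +3.5 − (-50.6) − 21.8 = 32.3 dB.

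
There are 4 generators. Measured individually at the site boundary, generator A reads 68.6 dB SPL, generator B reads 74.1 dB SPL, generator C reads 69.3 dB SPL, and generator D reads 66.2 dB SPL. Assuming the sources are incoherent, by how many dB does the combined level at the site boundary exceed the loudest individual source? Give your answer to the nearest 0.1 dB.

Add the sources as powers (linear), then convert back to dB:
L_total = 10·log₁₀(10^(68.6/10) + 10^(74.1/10) + 10^(69.3/10) + 10^(66.2/10)) = 76.59 dB SPL.
Excess over the loudest (74.1 dB): 76.59 − 74.1 = 2.5 dB.

2.5 dB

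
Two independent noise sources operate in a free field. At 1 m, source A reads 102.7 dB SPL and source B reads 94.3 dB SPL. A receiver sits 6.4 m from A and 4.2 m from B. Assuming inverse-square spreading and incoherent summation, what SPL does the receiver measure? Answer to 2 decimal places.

87.83 dB SPL

At the listener: L_A = 102.7 − 20·log₁₀(6.4) = 86.576 dB; L_B = 94.3 − 20·log₁₀(4.2) = 81.835 dB.
Combined: 10·log₁₀(10^(86.576/10)+10^(81.835/10)) = 87.83 dB SPL.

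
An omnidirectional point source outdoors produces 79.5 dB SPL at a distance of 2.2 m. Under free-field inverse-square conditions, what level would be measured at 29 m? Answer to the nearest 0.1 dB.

57.1 dB SPL

Free-field point source: level drops by 20·log₁₀ of the distance ratio.
ΔL = −20·log₁₀(29/2.2) = -22.40 dB, so L₂ = 79.5 + (-22.40) = 57.1 dB SPL.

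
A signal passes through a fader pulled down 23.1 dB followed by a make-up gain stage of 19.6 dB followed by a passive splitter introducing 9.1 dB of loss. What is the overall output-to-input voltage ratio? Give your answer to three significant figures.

0.234

Net gain = (−23.1) + 19.6 + (−9.1) = -12.6 dB.
Voltage ratio = 10^(-12.6/20) = 0.234.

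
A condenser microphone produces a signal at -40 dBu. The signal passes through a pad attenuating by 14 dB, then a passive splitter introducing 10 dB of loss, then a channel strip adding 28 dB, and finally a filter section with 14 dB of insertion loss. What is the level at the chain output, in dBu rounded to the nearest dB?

Cascaded gains and losses add directly in dB.
-40 − 14 − 10 + 28 − 14 = -50 dBu.

-50 dBu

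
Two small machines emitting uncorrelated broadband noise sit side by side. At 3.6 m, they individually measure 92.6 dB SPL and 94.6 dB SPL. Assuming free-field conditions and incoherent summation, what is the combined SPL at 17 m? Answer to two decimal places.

83.24 dB SPL

Combined at 3.6 m: 10·log₁₀(10^(92.6/10)+10^(94.6/10)) = 96.724 dB SPL.
Then apply −20·log₁₀(17/3.6) = -13.483 dB → 83.24 dB SPL.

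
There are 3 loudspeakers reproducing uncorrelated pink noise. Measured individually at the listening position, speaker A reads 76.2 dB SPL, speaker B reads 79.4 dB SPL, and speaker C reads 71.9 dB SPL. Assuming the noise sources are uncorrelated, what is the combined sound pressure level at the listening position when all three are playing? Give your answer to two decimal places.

Incoherent sources sum as intensities:
L_total = 10·log₁₀(10^(76.2/10) + 10^(79.4/10) + 10^(71.9/10)) = 10·log₁₀(144300000) = 81.59 dB SPL.

81.59 dB SPL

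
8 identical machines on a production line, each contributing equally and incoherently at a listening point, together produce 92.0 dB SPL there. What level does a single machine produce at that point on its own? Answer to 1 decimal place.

8 equal incoherent sources add 10·log₁₀(8) = 9.03 dB over one source.
L_one = 92.0 − 9.03 = 83.0 dB SPL.

83.0 dB SPL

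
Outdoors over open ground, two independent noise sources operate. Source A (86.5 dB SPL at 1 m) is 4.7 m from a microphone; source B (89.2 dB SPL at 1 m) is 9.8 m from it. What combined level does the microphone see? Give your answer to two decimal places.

74.61 dB SPL

At the listener: L_A = 86.5 − 20·log₁₀(4.7) = 73.058 dB; L_B = 89.2 − 20·log₁₀(9.8) = 69.375 dB.
Combined: 10·log₁₀(10^(73.058/10)+10^(69.375/10)) = 74.61 dB SPL.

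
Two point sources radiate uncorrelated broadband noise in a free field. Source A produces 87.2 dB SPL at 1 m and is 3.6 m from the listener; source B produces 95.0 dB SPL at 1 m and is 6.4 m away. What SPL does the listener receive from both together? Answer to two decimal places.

At the listener: L_A = 87.2 − 20·log₁₀(3.6) = 76.074 dB; L_B = 95.0 − 20·log₁₀(6.4) = 78.876 dB.
Combined: 10·log₁₀(10^(76.074/10)+10^(78.876/10)) = 80.71 dB SPL.

80.71 dB SPL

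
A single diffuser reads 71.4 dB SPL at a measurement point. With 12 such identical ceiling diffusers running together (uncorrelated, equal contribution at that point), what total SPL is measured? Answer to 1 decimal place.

12 equal incoherent sources raise the level by 10·log₁₀(12) = 10.79 dB.
L_total = 71.4 + 10.79 = 82.2 dB SPL.

82.2 dB SPL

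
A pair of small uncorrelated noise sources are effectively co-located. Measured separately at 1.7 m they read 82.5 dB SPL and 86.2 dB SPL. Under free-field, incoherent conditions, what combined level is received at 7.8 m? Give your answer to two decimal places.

Combined at 1.7 m: 10·log₁₀(10^(82.5/10)+10^(86.2/10)) = 87.743 dB SPL.
Then apply −20·log₁₀(7.8/1.7) = -13.233 dB → 74.51 dB SPL.

74.51 dB SPL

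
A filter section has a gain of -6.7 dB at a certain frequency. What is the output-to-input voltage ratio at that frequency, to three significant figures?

0.462

Voltage ratio = 10^(dB/20).
10^(-6.7/20) = 10^(-0.3350) = 0.462.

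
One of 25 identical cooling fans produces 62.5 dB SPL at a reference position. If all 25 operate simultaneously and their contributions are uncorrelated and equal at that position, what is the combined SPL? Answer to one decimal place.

25 equal incoherent sources raise the level by 10·log₁₀(25) = 13.98 dB.
L_total = 62.5 + 13.98 = 76.5 dB SPL.

76.5 dB SPL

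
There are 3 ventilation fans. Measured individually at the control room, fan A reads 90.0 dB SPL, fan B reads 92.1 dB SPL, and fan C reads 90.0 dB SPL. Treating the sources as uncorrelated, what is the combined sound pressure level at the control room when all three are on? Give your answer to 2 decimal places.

95.59 dB SPL

Uncorrelated sources add in intensity (power), not in dB.
L_total = 10·log₁₀(10^(90.0/10) + 10^(92.1/10) + 10^(90.0/10)) = 10·log₁₀(3622000000) = 95.59 dB SPL.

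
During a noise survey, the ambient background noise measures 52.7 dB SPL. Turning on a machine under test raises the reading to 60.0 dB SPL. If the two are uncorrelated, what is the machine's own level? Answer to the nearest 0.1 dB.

Background correction is a power subtraction:
L_src = 10·log₁₀(10^(60.0/10) − 10^(52.7/10)) = 10·log₁₀(813800) = 59.1 dB SPL.

59.1 dB SPL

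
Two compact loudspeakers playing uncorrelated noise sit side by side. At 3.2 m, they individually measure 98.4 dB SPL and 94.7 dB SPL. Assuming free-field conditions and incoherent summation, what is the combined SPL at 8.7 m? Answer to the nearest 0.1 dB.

Combined at 3.2 m: 10·log₁₀(10^(98.4/10)+10^(94.7/10)) = 99.94 dB SPL.
Then apply −20·log₁₀(8.7/3.2) = -8.69 dB → 91.3 dB SPL.

91.3 dB SPL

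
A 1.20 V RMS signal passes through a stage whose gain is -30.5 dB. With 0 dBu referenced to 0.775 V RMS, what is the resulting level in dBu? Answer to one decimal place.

Input level: 20·log₁₀(1.20/0.775) = 3.80 dBu.
Output: 3.80 − 30.5 = -26.7 dBu.

-26.7 dBu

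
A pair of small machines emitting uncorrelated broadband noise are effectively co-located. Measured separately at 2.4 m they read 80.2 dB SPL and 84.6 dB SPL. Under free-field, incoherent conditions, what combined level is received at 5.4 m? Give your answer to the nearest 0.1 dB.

Combined at 2.4 m: 10·log₁₀(10^(80.2/10)+10^(84.6/10)) = 85.95 dB SPL.
Then apply −20·log₁₀(5.4/2.4) = -7.04 dB → 78.9 dB SPL.

78.9 dB SPL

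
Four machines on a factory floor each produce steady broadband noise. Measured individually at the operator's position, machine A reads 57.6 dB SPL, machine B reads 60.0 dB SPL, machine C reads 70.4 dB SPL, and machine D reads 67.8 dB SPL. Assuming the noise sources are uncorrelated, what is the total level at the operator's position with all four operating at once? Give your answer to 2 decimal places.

Uncorrelated sources add in intensity (power), not in dB.
L_total = 10·log₁₀(10^(57.6/10) + 10^(60.0/10) + 10^(70.4/10) + 10^(67.8/10)) = 10·log₁₀(18570000) = 72.69 dB SPL.

72.69 dB SPL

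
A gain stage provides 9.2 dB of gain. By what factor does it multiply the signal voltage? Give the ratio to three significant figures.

Voltage ratio = 10^(dB/20).
10^(9.2/20) = 10^(0.4600) = 2.88.

2.88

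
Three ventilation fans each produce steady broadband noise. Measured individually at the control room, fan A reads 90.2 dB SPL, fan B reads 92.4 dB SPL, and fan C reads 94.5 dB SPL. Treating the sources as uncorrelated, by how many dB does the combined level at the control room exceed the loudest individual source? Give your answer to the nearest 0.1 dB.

Incoherent sources sum as intensities:
L_total = 10·log₁₀(10^(90.2/10) + 10^(92.4/10) + 10^(94.5/10)) = 97.48 dB SPL.
Excess over the loudest (94.5 dB): 97.48 − 94.5 = 3.0 dB.

3.0 dB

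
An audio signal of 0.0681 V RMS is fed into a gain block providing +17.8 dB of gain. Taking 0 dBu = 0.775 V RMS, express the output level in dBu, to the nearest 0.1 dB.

Input level: 20·log₁₀(0.0681/0.775) = -21.12 dBu.
Output: -21.12 + 17.8 = -3.3 dBu.

-3.3 dBu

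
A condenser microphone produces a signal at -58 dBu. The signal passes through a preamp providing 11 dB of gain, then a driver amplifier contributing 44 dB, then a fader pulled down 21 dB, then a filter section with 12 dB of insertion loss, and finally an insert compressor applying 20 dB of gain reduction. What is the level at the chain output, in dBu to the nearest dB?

-56 dBu

In dB, series stages simply add:
-58 + 11 + 44 − 21 − 12 − 20 = -56 dBu.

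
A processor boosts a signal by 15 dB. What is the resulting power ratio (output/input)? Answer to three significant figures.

Power ratio = 10^(dB/10).
10^(15/10) = 10^(1.500) = 31.6.

31.6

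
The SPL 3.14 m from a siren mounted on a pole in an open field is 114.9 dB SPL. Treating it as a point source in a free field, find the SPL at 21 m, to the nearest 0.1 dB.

Free-field point source: level drops by 20·log₁₀ of the distance ratio.
ΔL = −20·log₁₀(21/3.14) = -16.51 dB, so L₂ = 114.9 + (-16.51) = 98.4 dB SPL.

98.4 dB SPL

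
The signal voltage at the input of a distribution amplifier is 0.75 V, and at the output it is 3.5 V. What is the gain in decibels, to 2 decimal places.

13.38 dB

Voltage is an amplitude quantity, so gain = 20·log₁₀(V_out/V_in).
20·log₁₀(3.5/0.75) = 20·log₁₀(4.667) = 13.38 dB.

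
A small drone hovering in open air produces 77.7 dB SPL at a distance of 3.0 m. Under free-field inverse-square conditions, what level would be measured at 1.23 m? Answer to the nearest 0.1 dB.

85.4 dB SPL

Inverse-square spreading gives ΔL = −20·log₁₀(d₂/d₁).
ΔL = −20·log₁₀(1.23/3.0) = 7.74 dB, so L₂ = 77.7 + (7.74) = 85.4 dB SPL.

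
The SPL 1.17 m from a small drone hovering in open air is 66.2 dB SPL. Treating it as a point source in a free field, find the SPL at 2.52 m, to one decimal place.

Free-field point source: level drops by 20·log₁₀ of the distance ratio.
ΔL = −20·log₁₀(2.52/1.17) = -6.66 dB, so L₂ = 66.2 + (-6.66) = 59.5 dB SPL.

59.5 dB SPL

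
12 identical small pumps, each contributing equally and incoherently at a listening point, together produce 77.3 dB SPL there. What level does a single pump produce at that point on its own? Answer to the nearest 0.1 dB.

66.5 dB SPL

12 equal incoherent sources add 10·log₁₀(12) = 10.79 dB over one source.
L_one = 77.3 − 10.79 = 66.5 dB SPL.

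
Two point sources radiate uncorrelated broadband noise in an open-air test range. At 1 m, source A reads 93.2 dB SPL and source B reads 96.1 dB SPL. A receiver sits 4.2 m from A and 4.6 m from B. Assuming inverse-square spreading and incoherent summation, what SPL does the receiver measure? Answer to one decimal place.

84.9 dB SPL

At the listener: L_A = 93.2 − 20·log₁₀(4.2) = 80.74 dB; L_B = 96.1 − 20·log₁₀(4.6) = 82.84 dB.
Combined: 10·log₁₀(10^(80.74/10)+10^(82.84/10)) = 84.9 dB SPL.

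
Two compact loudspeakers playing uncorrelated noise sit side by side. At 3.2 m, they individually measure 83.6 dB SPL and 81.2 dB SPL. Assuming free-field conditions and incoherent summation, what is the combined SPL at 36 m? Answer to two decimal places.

Combined at 3.2 m: 10·log₁₀(10^(83.6/10)+10^(81.2/10)) = 85.574 dB SPL.
Then apply −20·log₁₀(36/3.2) = -21.023 dB → 64.55 dB SPL.

64.55 dB SPL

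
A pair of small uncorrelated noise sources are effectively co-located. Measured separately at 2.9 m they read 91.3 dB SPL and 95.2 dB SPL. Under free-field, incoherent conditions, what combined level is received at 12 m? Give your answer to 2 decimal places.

84.35 dB SPL

Combined at 2.9 m: 10·log₁₀(10^(91.3/10)+10^(95.2/10)) = 96.684 dB SPL.
Then apply −20·log₁₀(12/2.9) = -12.336 dB → 84.35 dB SPL.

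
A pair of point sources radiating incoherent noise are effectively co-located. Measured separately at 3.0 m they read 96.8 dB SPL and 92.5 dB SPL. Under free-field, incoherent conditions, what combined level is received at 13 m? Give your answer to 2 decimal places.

85.44 dB SPL

Combined at 3.0 m: 10·log₁₀(10^(96.8/10)+10^(92.5/10)) = 98.172 dB SPL.
Then apply −20·log₁₀(13/3.0) = -12.736 dB → 85.44 dB SPL.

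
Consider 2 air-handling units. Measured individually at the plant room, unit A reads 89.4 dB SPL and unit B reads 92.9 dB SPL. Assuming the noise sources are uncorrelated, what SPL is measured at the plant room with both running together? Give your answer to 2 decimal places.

Incoherent sources sum as intensities:
L_total = 10·log₁₀(10^(89.4/10) + 10^(92.9/10)) = 10·log₁₀(2821000000) = 94.50 dB SPL.

94.50 dB SPL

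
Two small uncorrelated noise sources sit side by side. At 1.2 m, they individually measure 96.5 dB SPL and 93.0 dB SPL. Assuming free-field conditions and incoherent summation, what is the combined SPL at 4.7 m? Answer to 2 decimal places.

86.25 dB SPL

Combined at 1.2 m: 10·log₁₀(10^(96.5/10)+10^(93.0/10)) = 98.104 dB SPL.
Then apply −20·log₁₀(4.7/1.2) = -11.858 dB → 86.25 dB SPL.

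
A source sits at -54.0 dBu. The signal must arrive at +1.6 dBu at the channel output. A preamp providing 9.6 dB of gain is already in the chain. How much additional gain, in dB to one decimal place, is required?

The required make-up gain is the shortfall in the dB sum.
G = +1.6 − (-54.0) − 9.6 = 46.0 dB.

46.0 dB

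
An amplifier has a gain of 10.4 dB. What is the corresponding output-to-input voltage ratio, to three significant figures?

3.31

Voltage ratio = 10^(dB/20).
10^(10.4/20) = 10^(0.5200) = 3.31.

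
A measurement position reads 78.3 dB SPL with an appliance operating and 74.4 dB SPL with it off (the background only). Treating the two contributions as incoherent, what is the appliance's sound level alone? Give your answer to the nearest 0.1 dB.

Remove the background by subtracting linear intensities:
L_src = 10·log₁₀(10^(78.3/10) − 10^(74.4/10)) = 10·log₁₀(40070000) = 76.0 dB SPL.

76.0 dB SPL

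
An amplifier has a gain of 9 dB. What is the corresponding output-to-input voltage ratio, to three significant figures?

2.82

Voltage ratio = 10^(dB/20).
10^(9/20) = 10^(0.4500) = 2.82.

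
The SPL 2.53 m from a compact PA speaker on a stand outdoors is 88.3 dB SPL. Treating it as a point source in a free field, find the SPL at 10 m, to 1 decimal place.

For a point source in a free field, ΔL = −20·log₁₀(d₂/d₁).
ΔL = −20·log₁₀(10/2.53) = -11.94 dB, so L₂ = 88.3 + (-11.94) = 76.4 dB SPL.

76.4 dB SPL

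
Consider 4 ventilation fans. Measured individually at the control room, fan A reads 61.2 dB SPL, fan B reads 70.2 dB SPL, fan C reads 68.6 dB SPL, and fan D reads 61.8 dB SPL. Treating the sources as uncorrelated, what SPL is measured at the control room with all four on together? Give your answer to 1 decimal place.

Uncorrelated sources add in intensity (power), not in dB.
L_total = 10·log₁₀(10^(61.2/10) + 10^(70.2/10) + 10^(68.6/10) + 10^(61.8/10)) = 10·log₁₀(20550000) = 73.1 dB SPL.

73.1 dB SPL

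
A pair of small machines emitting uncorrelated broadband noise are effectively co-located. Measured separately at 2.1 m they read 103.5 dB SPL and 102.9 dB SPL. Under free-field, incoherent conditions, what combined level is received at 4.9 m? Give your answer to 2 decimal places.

98.86 dB SPL

Combined at 2.1 m: 10·log₁₀(10^(103.5/10)+10^(102.9/10)) = 106.221 dB SPL.
Then apply −20·log₁₀(4.9/2.1) = -7.360 dB → 98.86 dB SPL.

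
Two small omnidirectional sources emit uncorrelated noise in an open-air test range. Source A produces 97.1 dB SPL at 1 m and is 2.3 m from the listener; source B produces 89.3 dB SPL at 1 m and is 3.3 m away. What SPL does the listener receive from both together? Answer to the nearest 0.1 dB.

At the listener: L_A = 97.1 − 20·log₁₀(2.3) = 89.87 dB; L_B = 89.3 − 20·log₁₀(3.3) = 78.93 dB.
Combined: 10·log₁₀(10^(89.87/10)+10^(78.93/10)) = 90.2 dB SPL.

90.2 dB SPL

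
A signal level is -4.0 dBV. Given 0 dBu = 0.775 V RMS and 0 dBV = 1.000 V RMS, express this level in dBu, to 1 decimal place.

The offset between the scales is 20·log₁₀(0.775/1.000) = −2.214 dB.
So dBu = -4.0 + 2.214 = -1.8 dBu.

-1.8 dBu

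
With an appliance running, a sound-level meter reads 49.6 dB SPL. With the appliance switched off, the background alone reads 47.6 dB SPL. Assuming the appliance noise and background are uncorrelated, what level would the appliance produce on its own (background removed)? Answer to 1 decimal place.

Remove the background by subtracting linear intensities:
L_src = 10·log₁₀(10^(49.6/10) − 10^(47.6/10)) = 10·log₁₀(33660) = 45.3 dB SPL.

45.3 dB SPL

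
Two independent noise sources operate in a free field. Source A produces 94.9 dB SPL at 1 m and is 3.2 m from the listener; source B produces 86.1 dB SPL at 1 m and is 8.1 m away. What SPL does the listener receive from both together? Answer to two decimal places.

At the listener: L_A = 94.9 − 20·log₁₀(3.2) = 84.797 dB; L_B = 86.1 − 20·log₁₀(8.1) = 67.930 dB.
Combined: 10·log₁₀(10^(84.797/10)+10^(67.930/10)) = 84.89 dB SPL.

84.89 dB SPL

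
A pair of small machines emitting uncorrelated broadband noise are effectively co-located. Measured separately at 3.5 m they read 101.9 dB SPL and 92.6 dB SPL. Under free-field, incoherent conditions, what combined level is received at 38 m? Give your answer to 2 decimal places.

Combined at 3.5 m: 10·log₁₀(10^(101.9/10)+10^(92.6/10)) = 102.382 dB SPL.
Then apply −20·log₁₀(38/3.5) = -20.714 dB → 81.67 dB SPL.

81.67 dB SPL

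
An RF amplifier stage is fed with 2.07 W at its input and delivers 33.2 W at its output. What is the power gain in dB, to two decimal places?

Power ratio → dB uses the 10·log₁₀ form:
10·log₁₀(33.2/2.07) = 10·log₁₀(16.04) = 12.05 dB.

12.05 dB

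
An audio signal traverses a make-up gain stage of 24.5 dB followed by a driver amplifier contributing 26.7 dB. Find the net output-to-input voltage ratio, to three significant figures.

363

Net gain = 24.5 + 26.7 = 51.2 dB.
Voltage ratio = 10^(51.2/20) = 363.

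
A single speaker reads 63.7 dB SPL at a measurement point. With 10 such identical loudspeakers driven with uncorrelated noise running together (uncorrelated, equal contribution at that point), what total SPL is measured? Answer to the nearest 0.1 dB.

10 equal incoherent sources raise the level by 10·log₁₀(10) = 10.00 dB.
L_total = 63.7 + 10.00 = 73.7 dB SPL.

73.7 dB SPL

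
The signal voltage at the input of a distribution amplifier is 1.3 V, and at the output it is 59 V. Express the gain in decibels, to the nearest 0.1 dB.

Voltage is an amplitude quantity, so gain = 20·log₁₀(V_out/V_in).
20·log₁₀(59/1.3) = 20·log₁₀(45.38) = 33.1 dB.

33.1 dB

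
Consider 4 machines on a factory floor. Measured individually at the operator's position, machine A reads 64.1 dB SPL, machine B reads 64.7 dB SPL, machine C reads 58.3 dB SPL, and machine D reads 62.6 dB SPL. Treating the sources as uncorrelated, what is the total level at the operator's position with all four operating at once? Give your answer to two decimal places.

69.04 dB SPL

Add the sources as powers (linear), then convert back to dB:
L_total = 10·log₁₀(10^(64.1/10) + 10^(64.7/10) + 10^(58.3/10) + 10^(62.6/10)) = 10·log₁₀(8017000) = 69.04 dB SPL.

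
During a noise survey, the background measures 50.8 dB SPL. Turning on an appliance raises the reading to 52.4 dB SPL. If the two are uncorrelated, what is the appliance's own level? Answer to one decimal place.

47.3 dB SPL

Background correction is a power subtraction:
L_src = 10·log₁₀(10^(52.4/10) − 10^(50.8/10)) = 10·log₁₀(53550) = 47.3 dB SPL.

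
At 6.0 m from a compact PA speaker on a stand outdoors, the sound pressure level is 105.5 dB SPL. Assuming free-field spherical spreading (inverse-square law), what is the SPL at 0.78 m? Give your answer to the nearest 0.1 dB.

Free-field point source: level drops by 20·log₁₀ of the distance ratio.
ΔL = −20·log₁₀(0.78/6.0) = 17.72 dB, so L₂ = 105.5 + (17.72) = 123.2 dB SPL.

123.2 dB SPL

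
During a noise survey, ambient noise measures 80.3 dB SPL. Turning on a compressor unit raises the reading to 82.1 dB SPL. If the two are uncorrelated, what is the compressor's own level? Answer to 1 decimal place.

77.4 dB SPL

Background correction is a power subtraction:
L_src = 10·log₁₀(10^(82.1/10) − 10^(80.3/10)) = 10·log₁₀(55030000) = 77.4 dB SPL.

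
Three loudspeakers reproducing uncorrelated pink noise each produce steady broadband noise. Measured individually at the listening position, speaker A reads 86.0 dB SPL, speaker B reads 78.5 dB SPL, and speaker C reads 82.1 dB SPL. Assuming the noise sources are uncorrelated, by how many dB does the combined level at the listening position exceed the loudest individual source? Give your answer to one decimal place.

Incoherent sources sum as intensities:
L_total = 10·log₁₀(10^(86.0/10) + 10^(78.5/10) + 10^(82.1/10)) = 88.00 dB SPL.
Excess over the loudest (86.0 dB): 88.00 − 86.0 = 2.0 dB.

2.0 dB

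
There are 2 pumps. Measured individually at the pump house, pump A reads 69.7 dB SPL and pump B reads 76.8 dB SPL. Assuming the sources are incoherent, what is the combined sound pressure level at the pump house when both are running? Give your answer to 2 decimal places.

Incoherent sources sum as intensities:
L_total = 10·log₁₀(10^(69.7/10) + 10^(76.8/10)) = 10·log₁₀(57200000) = 77.57 dB SPL.

77.57 dB SPL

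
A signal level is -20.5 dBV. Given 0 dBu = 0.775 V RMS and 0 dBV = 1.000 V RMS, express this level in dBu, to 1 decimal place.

-18.3 dBu

The offset between the scales is 20·log₁₀(0.775/1.000) = −2.214 dB.
So dBu = -20.5 + 2.214 = -18.3 dBu.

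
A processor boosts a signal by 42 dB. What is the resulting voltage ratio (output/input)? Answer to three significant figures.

126

Voltage ratio = 10^(dB/20).
10^(42/20) = 10^(2.100) = 126.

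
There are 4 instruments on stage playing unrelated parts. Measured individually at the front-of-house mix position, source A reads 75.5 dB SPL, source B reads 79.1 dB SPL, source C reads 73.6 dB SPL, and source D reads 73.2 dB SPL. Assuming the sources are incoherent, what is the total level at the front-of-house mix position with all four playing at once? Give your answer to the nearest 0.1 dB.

82.1 dB SPL

Uncorrelated sources add in intensity (power), not in dB.
L_total = 10·log₁₀(10^(75.5/10) + 10^(79.1/10) + 10^(73.6/10) + 10^(73.2/10)) = 10·log₁₀(160600000) = 82.1 dB SPL.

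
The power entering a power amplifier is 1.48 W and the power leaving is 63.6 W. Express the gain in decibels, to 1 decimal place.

For a power ratio, dB = 10·log₁₀(P₂/P₁).
10·log₁₀(63.6/1.48) = 10·log₁₀(42.97) = 16.3 dB.

16.3 dB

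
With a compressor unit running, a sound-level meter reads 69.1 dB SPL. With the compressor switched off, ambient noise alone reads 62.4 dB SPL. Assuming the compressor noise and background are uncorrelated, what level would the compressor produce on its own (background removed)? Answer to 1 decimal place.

68.1 dB SPL

Subtract intensities: L_src = 10·log₁₀(10^(L_total/10) − 10^(L_bg/10)).
L_src = 10·log₁₀(10^(69.1/10) − 10^(62.4/10)) = 10·log₁₀(6391000) = 68.1 dB SPL.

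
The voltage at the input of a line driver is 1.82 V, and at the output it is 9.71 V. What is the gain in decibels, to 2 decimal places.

Voltage ratio → dB uses the 20·log₁₀ form:
20·log₁₀(9.71/1.82) = 20·log₁₀(5.335) = 14.54 dB.

14.54 dB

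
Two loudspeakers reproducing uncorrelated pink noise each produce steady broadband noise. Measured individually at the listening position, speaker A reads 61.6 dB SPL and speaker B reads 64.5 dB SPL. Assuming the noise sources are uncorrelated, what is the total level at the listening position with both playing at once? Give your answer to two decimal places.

Add the sources as powers (linear), then convert back to dB:
L_total = 10·log₁₀(10^(61.6/10) + 10^(64.5/10)) = 10·log₁₀(4264000) = 66.30 dB SPL.

66.30 dB SPL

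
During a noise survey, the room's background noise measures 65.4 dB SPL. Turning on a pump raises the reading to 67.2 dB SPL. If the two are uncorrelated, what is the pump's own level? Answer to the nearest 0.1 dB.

62.5 dB SPL

Background correction is a power subtraction:
L_src = 10·log₁₀(10^(67.2/10) − 10^(65.4/10)) = 10·log₁₀(1781000) = 62.5 dB SPL.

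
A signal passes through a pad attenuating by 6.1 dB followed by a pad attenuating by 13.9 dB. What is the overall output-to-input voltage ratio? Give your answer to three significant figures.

0.100

Net gain = (−6.1) + (−13.9) = -20.0 dB.
Voltage ratio = 10^(-20.0/20) = 0.100.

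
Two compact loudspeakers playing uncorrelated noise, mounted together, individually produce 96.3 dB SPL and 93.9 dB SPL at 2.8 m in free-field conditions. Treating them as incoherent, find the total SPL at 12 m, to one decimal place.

85.6 dB SPL

Combined at 2.8 m: 10·log₁₀(10^(96.3/10)+10^(93.9/10)) = 98.27 dB SPL.
Then apply −20·log₁₀(12/2.8) = -12.64 dB → 85.6 dB SPL.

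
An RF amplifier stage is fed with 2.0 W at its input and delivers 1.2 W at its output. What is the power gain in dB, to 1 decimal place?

For a power ratio, dB = 10·log₁₀(P₂/P₁).
10·log₁₀(1.2/2.0) = 10·log₁₀(0.6000) = -2.2 dB.

-2.2 dB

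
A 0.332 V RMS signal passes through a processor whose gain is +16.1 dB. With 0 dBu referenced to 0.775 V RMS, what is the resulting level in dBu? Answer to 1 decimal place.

+8.7 dBu

Input level: 20·log₁₀(0.332/0.775) = -7.36 dBu.
Output: -7.36 + 16.1 = +8.7 dBu.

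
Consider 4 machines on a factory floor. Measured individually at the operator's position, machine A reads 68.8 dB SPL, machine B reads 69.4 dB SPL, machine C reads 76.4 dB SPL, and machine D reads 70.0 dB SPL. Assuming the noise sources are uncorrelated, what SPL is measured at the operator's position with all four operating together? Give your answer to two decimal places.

78.45 dB SPL

Add the sources as powers (linear), then convert back to dB:
L_total = 10·log₁₀(10^(68.8/10) + 10^(69.4/10) + 10^(76.4/10) + 10^(70.0/10)) = 10·log₁₀(69950000) = 78.45 dB SPL.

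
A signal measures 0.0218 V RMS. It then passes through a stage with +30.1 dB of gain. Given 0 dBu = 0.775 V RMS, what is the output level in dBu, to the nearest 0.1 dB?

Input level: 20·log₁₀(0.0218/0.775) = -31.02 dBu.
Output: -31.02 + 30.1 = -0.9 dBu.

-0.9 dBu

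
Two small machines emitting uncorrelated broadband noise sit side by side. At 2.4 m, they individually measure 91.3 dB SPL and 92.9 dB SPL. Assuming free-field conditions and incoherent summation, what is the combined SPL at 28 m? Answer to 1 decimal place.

73.8 dB SPL

Combined at 2.4 m: 10·log₁₀(10^(91.3/10)+10^(92.9/10)) = 95.18 dB SPL.
Then apply −20·log₁₀(28/2.4) = -21.34 dB → 73.8 dB SPL.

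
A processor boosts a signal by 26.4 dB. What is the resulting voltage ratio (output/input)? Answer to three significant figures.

Voltage ratio = 10^(dB/20).
10^(26.4/20) = 10^(1.320) = 20.9.

20.9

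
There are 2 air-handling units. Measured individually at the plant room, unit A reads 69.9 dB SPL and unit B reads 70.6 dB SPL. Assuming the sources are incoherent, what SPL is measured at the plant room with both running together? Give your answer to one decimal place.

Incoherent sources sum as intensities:
L_total = 10·log₁₀(10^(69.9/10) + 10^(70.6/10)) = 10·log₁₀(21250000) = 73.3 dB SPL.

73.3 dB SPL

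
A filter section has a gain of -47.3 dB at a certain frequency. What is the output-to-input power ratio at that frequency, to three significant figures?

0.0000186

Power ratio = 10^(dB/10).
10^(-47.3/10) = 10^(-4.730) = 0.0000186.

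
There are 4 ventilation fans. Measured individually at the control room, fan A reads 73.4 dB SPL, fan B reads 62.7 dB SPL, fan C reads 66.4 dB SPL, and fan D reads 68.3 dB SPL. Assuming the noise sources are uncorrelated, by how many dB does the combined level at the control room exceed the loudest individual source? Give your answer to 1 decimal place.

2.0 dB

Add the sources as powers (linear), then convert back to dB:
L_total = 10·log₁₀(10^(73.4/10) + 10^(62.7/10) + 10^(66.4/10) + 10^(68.3/10)) = 75.42 dB SPL.
Excess over the loudest (73.4 dB): 75.42 − 73.4 = 2.0 dB.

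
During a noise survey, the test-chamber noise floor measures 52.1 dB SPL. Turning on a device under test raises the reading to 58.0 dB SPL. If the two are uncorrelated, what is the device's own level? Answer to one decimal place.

56.7 dB SPL

Remove the background by subtracting linear intensities:
L_src = 10·log₁₀(10^(58.0/10) − 10^(52.1/10)) = 10·log₁₀(468800) = 56.7 dB SPL.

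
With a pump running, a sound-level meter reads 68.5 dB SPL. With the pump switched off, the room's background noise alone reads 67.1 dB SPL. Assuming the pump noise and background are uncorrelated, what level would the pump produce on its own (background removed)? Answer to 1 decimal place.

Background correction is a power subtraction:
L_src = 10·log₁₀(10^(68.5/10) − 10^(67.1/10)) = 10·log₁₀(1951000) = 62.9 dB SPL.

62.9 dB SPL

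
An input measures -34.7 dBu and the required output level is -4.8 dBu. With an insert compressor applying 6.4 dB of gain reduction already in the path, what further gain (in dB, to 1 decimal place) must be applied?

The required make-up gain is the shortfall in the dB sum.
G = -4.8 − (-34.7) + 6.4 = 36.3 dB.

36.3 dB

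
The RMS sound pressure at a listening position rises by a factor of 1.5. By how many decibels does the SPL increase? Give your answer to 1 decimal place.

3.5 dB

Sound pressure is an amplitude quantity: ΔL = 20·log₁₀(p₂/p₁).
20·log₁₀(1.5) = 3.5 dB.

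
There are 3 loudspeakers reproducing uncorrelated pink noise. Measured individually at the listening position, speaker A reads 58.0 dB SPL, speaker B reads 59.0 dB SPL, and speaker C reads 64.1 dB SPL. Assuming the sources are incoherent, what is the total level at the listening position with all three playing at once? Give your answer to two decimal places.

Uncorrelated sources add in intensity (power), not in dB.
L_total = 10·log₁₀(10^(58.0/10) + 10^(59.0/10) + 10^(64.1/10)) = 10·log₁₀(3996000) = 66.02 dB SPL.

66.02 dB SPL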